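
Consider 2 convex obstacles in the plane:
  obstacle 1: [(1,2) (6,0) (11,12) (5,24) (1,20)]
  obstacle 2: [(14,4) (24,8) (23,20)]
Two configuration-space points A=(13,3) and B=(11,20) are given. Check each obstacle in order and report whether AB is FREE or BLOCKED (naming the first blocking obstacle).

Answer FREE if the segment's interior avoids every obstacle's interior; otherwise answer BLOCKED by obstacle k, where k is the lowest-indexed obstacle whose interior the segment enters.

FREE

Obstacle 1 [(1,2) (6,0) (11,12) (5,24) (1,20)]:
  edge (1,2)–(6,0): clear
  edge (6,0)–(11,12): clear
  edge (11,12)–(5,24): clear
  edge (5,24)–(1,20): clear
  edge (1,20)–(1,2): clear
  midpoint (12,23/2) outside
  → clear
Obstacle 2 [(14,4) (24,8) (23,20)]:
  edge (14,4)–(24,8): clear
  edge (24,8)–(23,20): clear
  edge (23,20)–(14,4): clear
  midpoint (12,23/2) outside
  → clear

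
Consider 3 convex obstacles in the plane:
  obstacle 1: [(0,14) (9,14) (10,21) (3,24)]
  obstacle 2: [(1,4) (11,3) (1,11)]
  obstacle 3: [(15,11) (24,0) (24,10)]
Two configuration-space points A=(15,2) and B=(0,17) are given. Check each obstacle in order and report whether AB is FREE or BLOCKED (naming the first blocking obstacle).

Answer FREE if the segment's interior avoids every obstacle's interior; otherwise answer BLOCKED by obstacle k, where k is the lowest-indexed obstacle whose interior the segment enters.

BLOCKED by obstacle 1

Obstacle 1 [(0,14) (9,14) (10,21) (3,24)]:
  edge (0,14)–(9,14): crosses AB
  edge (9,14)–(10,21): clear
  edge (10,21)–(3,24): clear
  edge (3,24)–(0,14): crosses AB
  → BLOCKED
Obstacle 2 [(1,4) (11,3) (1,11)]:
  edge (1,4)–(11,3): clear
  edge (11,3)–(1,11): clear
  edge (1,11)–(1,4): clear
  midpoint (15/2,19/2) outside
  → clear
Obstacle 3 [(15,11) (24,0) (24,10)]:
  edge (15,11)–(24,0): clear
  edge (24,0)–(24,10): clear
  edge (24,10)–(15,11): clear
  midpoint (15/2,19/2) outside
  → clear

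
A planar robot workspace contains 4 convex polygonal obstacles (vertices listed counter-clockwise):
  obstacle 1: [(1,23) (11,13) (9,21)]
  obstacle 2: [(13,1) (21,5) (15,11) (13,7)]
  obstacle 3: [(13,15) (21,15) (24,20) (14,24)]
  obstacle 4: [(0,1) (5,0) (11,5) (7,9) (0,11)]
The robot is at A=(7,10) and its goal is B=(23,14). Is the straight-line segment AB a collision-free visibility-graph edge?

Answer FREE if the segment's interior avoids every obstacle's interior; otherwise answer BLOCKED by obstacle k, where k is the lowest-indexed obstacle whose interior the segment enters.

FREE

Obstacle 1 [(1,23) (11,13) (9,21)]:
  edge (1,23)–(11,13): clear
  edge (11,13)–(9,21): clear
  edge (9,21)–(1,23): clear
  midpoint (15,12) outside
  → clear
Obstacle 2 [(13,1) (21,5) (15,11) (13,7)]:
  edge (13,1)–(21,5): clear
  edge (21,5)–(15,11): clear
  edge (15,11)–(13,7): clear
  edge (13,7)–(13,1): clear
  midpoint (15,12) outside
  → clear
Obstacle 3 [(13,15) (21,15) (24,20) (14,24)]:
  edge (13,15)–(21,15): clear
  edge (21,15)–(24,20): clear
  edge (24,20)–(14,24): clear
  edge (14,24)–(13,15): clear
  midpoint (15,12) outside
  → clear
Obstacle 4 [(0,1) (5,0) (11,5) (7,9) (0,11)]:
  edge (0,1)–(5,0): clear
  edge (5,0)–(11,5): clear
  edge (11,5)–(7,9): clear
  edge (7,9)–(0,11): clear
  edge (0,11)–(0,1): clear
  midpoint (15,12) outside
  → clear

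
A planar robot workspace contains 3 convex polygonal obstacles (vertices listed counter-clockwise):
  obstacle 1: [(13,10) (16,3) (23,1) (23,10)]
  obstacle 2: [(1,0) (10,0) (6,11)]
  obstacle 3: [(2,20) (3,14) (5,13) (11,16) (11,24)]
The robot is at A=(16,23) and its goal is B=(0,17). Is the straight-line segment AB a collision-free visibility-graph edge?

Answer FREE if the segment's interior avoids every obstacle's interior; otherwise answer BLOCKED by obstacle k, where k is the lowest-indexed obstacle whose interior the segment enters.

BLOCKED by obstacle 3

Obstacle 1 [(13,10) (16,3) (23,1) (23,10)]:
  edge (13,10)–(16,3): clear
  edge (16,3)–(23,1): clear
  edge (23,1)–(23,10): clear
  edge (23,10)–(13,10): clear
  midpoint (8,20) outside
  → clear
Obstacle 2 [(1,0) (10,0) (6,11)]:
  edge (1,0)–(10,0): clear
  edge (10,0)–(6,11): clear
  edge (6,11)–(1,0): clear
  midpoint (8,20) outside
  → clear
Obstacle 3 [(2,20) (3,14) (5,13) (11,16) (11,24)]:
  edge (2,20)–(3,14): crosses AB
  edge (3,14)–(5,13): clear
  edge (5,13)–(11,16): clear
  edge (11,16)–(11,24): crosses AB
  edge (11,24)–(2,20): clear
  → BLOCKED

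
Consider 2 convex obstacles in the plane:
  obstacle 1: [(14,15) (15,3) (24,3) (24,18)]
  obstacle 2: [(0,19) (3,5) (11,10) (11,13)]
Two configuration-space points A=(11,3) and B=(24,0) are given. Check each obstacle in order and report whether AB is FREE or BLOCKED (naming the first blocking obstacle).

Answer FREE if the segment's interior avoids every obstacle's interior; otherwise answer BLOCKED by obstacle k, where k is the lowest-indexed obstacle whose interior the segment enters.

Obstacle 1 [(14,15) (15,3) (24,3) (24,18)]:
  edge (14,15)–(15,3): clear
  edge (15,3)–(24,3): clear
  edge (24,3)–(24,18): clear
  edge (24,18)–(14,15): clear
  midpoint (35/2,3/2) outside
  → clear
Obstacle 2 [(0,19) (3,5) (11,10) (11,13)]:
  edge (0,19)–(3,5): clear
  edge (3,5)–(11,10): clear
  edge (11,10)–(11,13): clear
  edge (11,13)–(0,19): clear
  midpoint (35/2,3/2) outside
  → clear

FREE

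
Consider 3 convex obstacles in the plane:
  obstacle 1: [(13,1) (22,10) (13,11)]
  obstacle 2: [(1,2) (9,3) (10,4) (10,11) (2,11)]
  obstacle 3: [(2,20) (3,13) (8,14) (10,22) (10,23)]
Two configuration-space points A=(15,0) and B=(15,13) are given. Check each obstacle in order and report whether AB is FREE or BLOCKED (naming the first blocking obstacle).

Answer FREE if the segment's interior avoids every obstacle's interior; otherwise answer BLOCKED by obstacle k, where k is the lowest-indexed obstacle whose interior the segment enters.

Obstacle 1 [(13,1) (22,10) (13,11)]:
  edge (13,1)–(22,10): crosses AB
  edge (22,10)–(13,11): crosses AB
  edge (13,11)–(13,1): clear
  → BLOCKED
Obstacle 2 [(1,2) (9,3) (10,4) (10,11) (2,11)]:
  edge (1,2)–(9,3): clear
  edge (9,3)–(10,4): clear
  edge (10,4)–(10,11): clear
  edge (10,11)–(2,11): clear
  edge (2,11)–(1,2): clear
  midpoint (15,13/2) outside
  → clear
Obstacle 3 [(2,20) (3,13) (8,14) (10,22) (10,23)]:
  edge (2,20)–(3,13): clear
  edge (3,13)–(8,14): clear
  edge (8,14)–(10,22): clear
  edge (10,22)–(10,23): clear
  edge (10,23)–(2,20): clear
  midpoint (15,13/2) outside
  → clear

BLOCKED by obstacle 1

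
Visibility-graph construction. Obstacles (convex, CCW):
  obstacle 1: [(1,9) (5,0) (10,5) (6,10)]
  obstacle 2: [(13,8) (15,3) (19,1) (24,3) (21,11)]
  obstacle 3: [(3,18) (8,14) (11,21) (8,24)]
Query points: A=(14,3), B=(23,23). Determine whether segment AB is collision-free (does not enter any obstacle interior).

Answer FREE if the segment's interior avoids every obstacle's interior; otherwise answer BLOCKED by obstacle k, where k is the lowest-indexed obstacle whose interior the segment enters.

Obstacle 1 [(1,9) (5,0) (10,5) (6,10)]:
  edge (1,9)–(5,0): clear
  edge (5,0)–(10,5): clear
  edge (10,5)–(6,10): clear
  edge (6,10)–(1,9): clear
  midpoint (37/2,13) outside
  → clear
Obstacle 2 [(13,8) (15,3) (19,1) (24,3) (21,11)]:
  edge (13,8)–(15,3): crosses AB
  edge (15,3)–(19,1): clear
  edge (19,1)–(24,3): clear
  edge (24,3)–(21,11): clear
  edge (21,11)–(13,8): crosses AB
  → BLOCKED
Obstacle 3 [(3,18) (8,14) (11,21) (8,24)]:
  edge (3,18)–(8,14): clear
  edge (8,14)–(11,21): clear
  edge (11,21)–(8,24): clear
  edge (8,24)–(3,18): clear
  midpoint (37/2,13) outside
  → clear

BLOCKED by obstacle 2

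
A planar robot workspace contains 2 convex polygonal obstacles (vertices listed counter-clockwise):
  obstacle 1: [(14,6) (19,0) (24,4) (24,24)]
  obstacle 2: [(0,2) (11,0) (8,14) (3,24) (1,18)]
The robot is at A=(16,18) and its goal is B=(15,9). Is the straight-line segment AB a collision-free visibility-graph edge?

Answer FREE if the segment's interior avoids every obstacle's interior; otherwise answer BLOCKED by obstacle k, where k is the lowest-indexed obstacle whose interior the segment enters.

Obstacle 1 [(14,6) (19,0) (24,4) (24,24)]:
  edge (14,6)–(19,0): clear
  edge (19,0)–(24,4): clear
  edge (24,4)–(24,24): clear
  edge (24,24)–(14,6): clear
  midpoint (31/2,27/2) outside
  → clear
Obstacle 2 [(0,2) (11,0) (8,14) (3,24) (1,18)]:
  edge (0,2)–(11,0): clear
  edge (11,0)–(8,14): clear
  edge (8,14)–(3,24): clear
  edge (3,24)–(1,18): clear
  edge (1,18)–(0,2): clear
  midpoint (31/2,27/2) outside
  → clear

FREE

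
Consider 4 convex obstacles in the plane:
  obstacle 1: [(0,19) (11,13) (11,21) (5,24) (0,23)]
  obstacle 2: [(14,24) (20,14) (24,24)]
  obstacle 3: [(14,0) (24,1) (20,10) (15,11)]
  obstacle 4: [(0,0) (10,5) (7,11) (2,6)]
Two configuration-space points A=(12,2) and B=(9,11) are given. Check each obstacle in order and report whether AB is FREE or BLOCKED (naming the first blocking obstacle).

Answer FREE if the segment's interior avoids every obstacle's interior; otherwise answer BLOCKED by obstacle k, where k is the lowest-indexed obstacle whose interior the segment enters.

Obstacle 1 [(0,19) (11,13) (11,21) (5,24) (0,23)]:
  edge (0,19)–(11,13): clear
  edge (11,13)–(11,21): clear
  edge (11,21)–(5,24): clear
  edge (5,24)–(0,23): clear
  edge (0,23)–(0,19): clear
  midpoint (21/2,13/2) outside
  → clear
Obstacle 2 [(14,24) (20,14) (24,24)]:
  edge (14,24)–(20,14): clear
  edge (20,14)–(24,24): clear
  edge (24,24)–(14,24): clear
  midpoint (21/2,13/2) outside
  → clear
Obstacle 3 [(14,0) (24,1) (20,10) (15,11)]:
  edge (14,0)–(24,1): clear
  edge (24,1)–(20,10): clear
  edge (20,10)–(15,11): clear
  edge (15,11)–(14,0): clear
  midpoint (21/2,13/2) outside
  → clear
Obstacle 4 [(0,0) (10,5) (7,11) (2,6)]:
  edge (0,0)–(10,5): clear
  edge (10,5)–(7,11): clear
  edge (7,11)–(2,6): clear
  edge (2,6)–(0,0): clear
  midpoint (21/2,13/2) outside
  → clear

FREE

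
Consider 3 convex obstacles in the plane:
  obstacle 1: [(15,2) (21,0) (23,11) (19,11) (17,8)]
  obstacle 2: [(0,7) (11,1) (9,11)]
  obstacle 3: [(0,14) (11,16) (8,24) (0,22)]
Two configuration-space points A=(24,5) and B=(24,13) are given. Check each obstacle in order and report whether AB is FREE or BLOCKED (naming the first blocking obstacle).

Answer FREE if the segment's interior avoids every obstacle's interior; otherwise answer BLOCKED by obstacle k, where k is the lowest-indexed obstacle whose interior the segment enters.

Obstacle 1 [(15,2) (21,0) (23,11) (19,11) (17,8)]:
  edge (15,2)–(21,0): clear
  edge (21,0)–(23,11): clear
  edge (23,11)–(19,11): clear
  edge (19,11)–(17,8): clear
  edge (17,8)–(15,2): clear
  midpoint (24,9) outside
  → clear
Obstacle 2 [(0,7) (11,1) (9,11)]:
  edge (0,7)–(11,1): clear
  edge (11,1)–(9,11): clear
  edge (9,11)–(0,7): clear
  midpoint (24,9) outside
  → clear
Obstacle 3 [(0,14) (11,16) (8,24) (0,22)]:
  edge (0,14)–(11,16): clear
  edge (11,16)–(8,24): clear
  edge (8,24)–(0,22): clear
  edge (0,22)–(0,14): clear
  midpoint (24,9) outside
  → clear

FREE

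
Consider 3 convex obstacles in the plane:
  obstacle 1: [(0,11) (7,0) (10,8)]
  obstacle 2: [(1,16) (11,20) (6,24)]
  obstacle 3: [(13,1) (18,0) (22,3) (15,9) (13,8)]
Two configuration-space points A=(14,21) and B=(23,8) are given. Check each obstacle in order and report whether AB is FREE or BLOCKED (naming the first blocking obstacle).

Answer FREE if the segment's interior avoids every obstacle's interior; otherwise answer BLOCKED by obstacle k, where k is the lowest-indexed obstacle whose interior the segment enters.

FREE

Obstacle 1 [(0,11) (7,0) (10,8)]:
  edge (0,11)–(7,0): clear
  edge (7,0)–(10,8): clear
  edge (10,8)–(0,11): clear
  midpoint (37/2,29/2) outside
  → clear
Obstacle 2 [(1,16) (11,20) (6,24)]:
  edge (1,16)–(11,20): clear
  edge (11,20)–(6,24): clear
  edge (6,24)–(1,16): clear
  midpoint (37/2,29/2) outside
  → clear
Obstacle 3 [(13,1) (18,0) (22,3) (15,9) (13,8)]:
  edge (13,1)–(18,0): clear
  edge (18,0)–(22,3): clear
  edge (22,3)–(15,9): clear
  edge (15,9)–(13,8): clear
  edge (13,8)–(13,1): clear
  midpoint (37/2,29/2) outside
  → clear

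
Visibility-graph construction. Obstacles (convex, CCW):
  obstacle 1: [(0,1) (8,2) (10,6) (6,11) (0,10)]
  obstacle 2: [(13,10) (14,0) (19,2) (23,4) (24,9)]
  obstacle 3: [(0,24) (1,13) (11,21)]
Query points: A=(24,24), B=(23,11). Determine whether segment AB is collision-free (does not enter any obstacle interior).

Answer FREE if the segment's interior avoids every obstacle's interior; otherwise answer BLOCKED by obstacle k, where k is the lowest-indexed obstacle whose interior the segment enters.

Obstacle 1 [(0,1) (8,2) (10,6) (6,11) (0,10)]:
  edge (0,1)–(8,2): clear
  edge (8,2)–(10,6): clear
  edge (10,6)–(6,11): clear
  edge (6,11)–(0,10): clear
  edge (0,10)–(0,1): clear
  midpoint (47/2,35/2) outside
  → clear
Obstacle 2 [(13,10) (14,0) (19,2) (23,4) (24,9)]:
  edge (13,10)–(14,0): clear
  edge (14,0)–(19,2): clear
  edge (19,2)–(23,4): clear
  edge (23,4)–(24,9): clear
  edge (24,9)–(13,10): clear
  midpoint (47/2,35/2) outside
  → clear
Obstacle 3 [(0,24) (1,13) (11,21)]:
  edge (0,24)–(1,13): clear
  edge (1,13)–(11,21): clear
  edge (11,21)–(0,24): clear
  midpoint (47/2,35/2) outside
  → clear

FREE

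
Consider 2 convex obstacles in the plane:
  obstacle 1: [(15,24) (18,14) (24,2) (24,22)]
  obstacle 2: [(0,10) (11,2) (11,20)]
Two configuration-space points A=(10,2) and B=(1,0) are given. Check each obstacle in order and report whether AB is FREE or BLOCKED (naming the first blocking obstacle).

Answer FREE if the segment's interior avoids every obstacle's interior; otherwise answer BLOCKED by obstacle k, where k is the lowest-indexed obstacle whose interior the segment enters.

Obstacle 1 [(15,24) (18,14) (24,2) (24,22)]:
  edge (15,24)–(18,14): clear
  edge (18,14)–(24,2): clear
  edge (24,2)–(24,22): clear
  edge (24,22)–(15,24): clear
  midpoint (11/2,1) outside
  → clear
Obstacle 2 [(0,10) (11,2) (11,20)]:
  edge (0,10)–(11,2): clear
  edge (11,2)–(11,20): clear
  edge (11,20)–(0,10): clear
  midpoint (11/2,1) outside
  → clear

FREE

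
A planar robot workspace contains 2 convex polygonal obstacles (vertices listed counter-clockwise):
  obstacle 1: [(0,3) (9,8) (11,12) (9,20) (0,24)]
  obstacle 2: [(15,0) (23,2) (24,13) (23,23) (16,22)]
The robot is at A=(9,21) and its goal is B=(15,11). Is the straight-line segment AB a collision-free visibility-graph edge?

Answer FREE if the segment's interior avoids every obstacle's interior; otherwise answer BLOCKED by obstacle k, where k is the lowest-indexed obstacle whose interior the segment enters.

Obstacle 1 [(0,3) (9,8) (11,12) (9,20) (0,24)]:
  edge (0,3)–(9,8): clear
  edge (9,8)–(11,12): clear
  edge (11,12)–(9,20): clear
  edge (9,20)–(0,24): clear
  edge (0,24)–(0,3): clear
  midpoint (12,16) outside
  → clear
Obstacle 2 [(15,0) (23,2) (24,13) (23,23) (16,22)]:
  edge (15,0)–(23,2): clear
  edge (23,2)–(24,13): clear
  edge (24,13)–(23,23): clear
  edge (23,23)–(16,22): clear
  edge (16,22)–(15,0): clear
  midpoint (12,16) outside
  → clear

FREE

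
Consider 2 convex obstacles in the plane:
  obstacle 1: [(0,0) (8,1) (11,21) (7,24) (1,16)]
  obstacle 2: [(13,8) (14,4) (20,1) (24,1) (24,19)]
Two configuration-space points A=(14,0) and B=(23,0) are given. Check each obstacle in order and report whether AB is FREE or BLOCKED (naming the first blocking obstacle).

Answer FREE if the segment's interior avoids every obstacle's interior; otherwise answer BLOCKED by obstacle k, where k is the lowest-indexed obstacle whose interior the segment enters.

FREE

Obstacle 1 [(0,0) (8,1) (11,21) (7,24) (1,16)]:
  edge (0,0)–(8,1): clear
  edge (8,1)–(11,21): clear
  edge (11,21)–(7,24): clear
  edge (7,24)–(1,16): clear
  edge (1,16)–(0,0): clear
  midpoint (37/2,0) outside
  → clear
Obstacle 2 [(13,8) (14,4) (20,1) (24,1) (24,19)]:
  edge (13,8)–(14,4): clear
  edge (14,4)–(20,1): clear
  edge (20,1)–(24,1): clear
  edge (24,1)–(24,19): clear
  edge (24,19)–(13,8): clear
  midpoint (37/2,0) outside
  → clear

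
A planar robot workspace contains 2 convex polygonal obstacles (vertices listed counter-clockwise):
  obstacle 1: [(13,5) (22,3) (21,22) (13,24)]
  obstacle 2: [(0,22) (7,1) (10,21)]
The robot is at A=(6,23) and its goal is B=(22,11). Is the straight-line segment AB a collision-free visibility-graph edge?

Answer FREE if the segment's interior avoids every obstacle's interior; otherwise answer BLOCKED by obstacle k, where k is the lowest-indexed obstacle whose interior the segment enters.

Obstacle 1 [(13,5) (22,3) (21,22) (13,24)]:
  edge (13,5)–(22,3): clear
  edge (22,3)–(21,22): crosses AB
  edge (21,22)–(13,24): clear
  edge (13,24)–(13,5): crosses AB
  → BLOCKED
Obstacle 2 [(0,22) (7,1) (10,21)]:
  edge (0,22)–(7,1): clear
  edge (7,1)–(10,21): crosses AB
  edge (10,21)–(0,22): crosses AB
  → BLOCKED

BLOCKED by obstacle 1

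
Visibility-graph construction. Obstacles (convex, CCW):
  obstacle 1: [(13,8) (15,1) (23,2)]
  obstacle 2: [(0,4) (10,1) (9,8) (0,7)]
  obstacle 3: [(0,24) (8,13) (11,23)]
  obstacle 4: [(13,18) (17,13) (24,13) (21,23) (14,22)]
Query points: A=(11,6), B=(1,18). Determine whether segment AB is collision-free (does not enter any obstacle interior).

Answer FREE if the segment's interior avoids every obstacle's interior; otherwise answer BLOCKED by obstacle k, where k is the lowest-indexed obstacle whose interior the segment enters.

FREE

Obstacle 1 [(13,8) (15,1) (23,2)]:
  edge (13,8)–(15,1): clear
  edge (15,1)–(23,2): clear
  edge (23,2)–(13,8): clear
  midpoint (6,12) outside
  → clear
Obstacle 2 [(0,4) (10,1) (9,8) (0,7)]:
  edge (0,4)–(10,1): clear
  edge (10,1)–(9,8): clear
  edge (9,8)–(0,7): clear
  edge (0,7)–(0,4): clear
  midpoint (6,12) outside
  → clear
Obstacle 3 [(0,24) (8,13) (11,23)]:
  edge (0,24)–(8,13): clear
  edge (8,13)–(11,23): clear
  edge (11,23)–(0,24): clear
  midpoint (6,12) outside
  → clear
Obstacle 4 [(13,18) (17,13) (24,13) (21,23) (14,22)]:
  edge (13,18)–(17,13): clear
  edge (17,13)–(24,13): clear
  edge (24,13)–(21,23): clear
  edge (21,23)–(14,22): clear
  edge (14,22)–(13,18): clear
  midpoint (6,12) outside
  → clear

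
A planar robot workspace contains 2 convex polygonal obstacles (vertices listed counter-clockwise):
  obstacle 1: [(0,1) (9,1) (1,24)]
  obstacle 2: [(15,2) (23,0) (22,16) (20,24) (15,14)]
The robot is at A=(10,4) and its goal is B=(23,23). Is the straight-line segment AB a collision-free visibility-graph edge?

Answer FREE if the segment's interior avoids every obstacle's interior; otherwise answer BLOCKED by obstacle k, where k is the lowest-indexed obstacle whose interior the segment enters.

Obstacle 1 [(0,1) (9,1) (1,24)]:
  edge (0,1)–(9,1): clear
  edge (9,1)–(1,24): clear
  edge (1,24)–(0,1): clear
  midpoint (33/2,27/2) outside
  → clear
Obstacle 2 [(15,2) (23,0) (22,16) (20,24) (15,14)]:
  edge (15,2)–(23,0): clear
  edge (23,0)–(22,16): clear
  edge (22,16)–(20,24): crosses AB
  edge (20,24)–(15,14): clear
  edge (15,14)–(15,2): crosses AB
  → BLOCKED

BLOCKED by obstacle 2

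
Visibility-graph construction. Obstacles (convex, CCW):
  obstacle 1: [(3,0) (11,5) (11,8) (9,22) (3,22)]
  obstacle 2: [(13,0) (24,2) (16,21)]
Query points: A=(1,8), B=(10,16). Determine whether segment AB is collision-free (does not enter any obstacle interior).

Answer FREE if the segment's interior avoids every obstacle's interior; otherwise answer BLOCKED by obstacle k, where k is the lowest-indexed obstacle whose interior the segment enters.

Obstacle 1 [(3,0) (11,5) (11,8) (9,22) (3,22)]:
  edge (3,0)–(11,5): clear
  edge (11,5)–(11,8): clear
  edge (11,8)–(9,22): crosses AB
  edge (9,22)–(3,22): clear
  edge (3,22)–(3,0): crosses AB
  → BLOCKED
Obstacle 2 [(13,0) (24,2) (16,21)]:
  edge (13,0)–(24,2): clear
  edge (24,2)–(16,21): clear
  edge (16,21)–(13,0): clear
  midpoint (11/2,12) outside
  → clear

BLOCKED by obstacle 1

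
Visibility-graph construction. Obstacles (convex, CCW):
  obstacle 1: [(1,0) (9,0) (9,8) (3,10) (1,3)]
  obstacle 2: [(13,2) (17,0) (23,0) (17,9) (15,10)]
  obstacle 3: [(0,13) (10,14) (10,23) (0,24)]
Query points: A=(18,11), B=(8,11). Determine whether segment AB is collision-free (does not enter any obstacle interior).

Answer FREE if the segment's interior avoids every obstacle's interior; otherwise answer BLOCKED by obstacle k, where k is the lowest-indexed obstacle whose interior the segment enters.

Obstacle 1 [(1,0) (9,0) (9,8) (3,10) (1,3)]:
  edge (1,0)–(9,0): clear
  edge (9,0)–(9,8): clear
  edge (9,8)–(3,10): clear
  edge (3,10)–(1,3): clear
  edge (1,3)–(1,0): clear
  midpoint (13,11) outside
  → clear
Obstacle 2 [(13,2) (17,0) (23,0) (17,9) (15,10)]:
  edge (13,2)–(17,0): clear
  edge (17,0)–(23,0): clear
  edge (23,0)–(17,9): clear
  edge (17,9)–(15,10): clear
  edge (15,10)–(13,2): clear
  midpoint (13,11) outside
  → clear
Obstacle 3 [(0,13) (10,14) (10,23) (0,24)]:
  edge (0,13)–(10,14): clear
  edge (10,14)–(10,23): clear
  edge (10,23)–(0,24): clear
  edge (0,24)–(0,13): clear
  midpoint (13,11) outside
  → clear

FREE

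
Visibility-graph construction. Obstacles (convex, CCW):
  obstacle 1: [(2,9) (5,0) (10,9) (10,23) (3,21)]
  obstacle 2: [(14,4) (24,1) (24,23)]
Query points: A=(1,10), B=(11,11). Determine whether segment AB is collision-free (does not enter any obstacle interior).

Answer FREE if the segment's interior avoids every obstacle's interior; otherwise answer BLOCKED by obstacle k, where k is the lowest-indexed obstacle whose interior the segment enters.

Obstacle 1 [(2,9) (5,0) (10,9) (10,23) (3,21)]:
  edge (2,9)–(5,0): clear
  edge (5,0)–(10,9): clear
  edge (10,9)–(10,23): crosses AB
  edge (10,23)–(3,21): clear
  edge (3,21)–(2,9): crosses AB
  → BLOCKED
Obstacle 2 [(14,4) (24,1) (24,23)]:
  edge (14,4)–(24,1): clear
  edge (24,1)–(24,23): clear
  edge (24,23)–(14,4): clear
  midpoint (6,21/2) outside
  → clear

BLOCKED by obstacle 1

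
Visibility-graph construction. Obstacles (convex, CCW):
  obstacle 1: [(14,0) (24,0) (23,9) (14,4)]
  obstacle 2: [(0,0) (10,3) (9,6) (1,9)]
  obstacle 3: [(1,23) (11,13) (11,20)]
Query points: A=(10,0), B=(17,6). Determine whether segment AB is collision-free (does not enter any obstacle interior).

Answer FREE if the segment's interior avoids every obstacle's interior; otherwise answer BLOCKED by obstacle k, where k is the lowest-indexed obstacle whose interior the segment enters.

BLOCKED by obstacle 1

Obstacle 1 [(14,0) (24,0) (23,9) (14,4)]:
  edge (14,0)–(24,0): clear
  edge (24,0)–(23,9): clear
  edge (23,9)–(14,4): crosses AB
  edge (14,4)–(14,0): crosses AB
  → BLOCKED
Obstacle 2 [(0,0) (10,3) (9,6) (1,9)]:
  edge (0,0)–(10,3): clear
  edge (10,3)–(9,6): clear
  edge (9,6)–(1,9): clear
  edge (1,9)–(0,0): clear
  midpoint (27/2,3) outside
  → clear
Obstacle 3 [(1,23) (11,13) (11,20)]:
  edge (1,23)–(11,13): clear
  edge (11,13)–(11,20): clear
  edge (11,20)–(1,23): clear
  midpoint (27/2,3) outside
  → clear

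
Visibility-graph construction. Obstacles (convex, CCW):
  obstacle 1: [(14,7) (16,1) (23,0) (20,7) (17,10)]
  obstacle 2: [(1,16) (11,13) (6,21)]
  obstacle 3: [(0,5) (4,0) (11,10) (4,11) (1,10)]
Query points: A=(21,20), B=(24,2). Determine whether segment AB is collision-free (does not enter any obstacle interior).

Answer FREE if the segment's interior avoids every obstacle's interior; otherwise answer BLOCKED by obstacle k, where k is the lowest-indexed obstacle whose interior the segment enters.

Obstacle 1 [(14,7) (16,1) (23,0) (20,7) (17,10)]:
  edge (14,7)–(16,1): clear
  edge (16,1)–(23,0): clear
  edge (23,0)–(20,7): clear
  edge (20,7)–(17,10): clear
  edge (17,10)–(14,7): clear
  midpoint (45/2,11) outside
  → clear
Obstacle 2 [(1,16) (11,13) (6,21)]:
  edge (1,16)–(11,13): clear
  edge (11,13)–(6,21): clear
  edge (6,21)–(1,16): clear
  midpoint (45/2,11) outside
  → clear
Obstacle 3 [(0,5) (4,0) (11,10) (4,11) (1,10)]:
  edge (0,5)–(4,0): clear
  edge (4,0)–(11,10): clear
  edge (11,10)–(4,11): clear
  edge (4,11)–(1,10): clear
  edge (1,10)–(0,5): clear
  midpoint (45/2,11) outside
  → clear

FREE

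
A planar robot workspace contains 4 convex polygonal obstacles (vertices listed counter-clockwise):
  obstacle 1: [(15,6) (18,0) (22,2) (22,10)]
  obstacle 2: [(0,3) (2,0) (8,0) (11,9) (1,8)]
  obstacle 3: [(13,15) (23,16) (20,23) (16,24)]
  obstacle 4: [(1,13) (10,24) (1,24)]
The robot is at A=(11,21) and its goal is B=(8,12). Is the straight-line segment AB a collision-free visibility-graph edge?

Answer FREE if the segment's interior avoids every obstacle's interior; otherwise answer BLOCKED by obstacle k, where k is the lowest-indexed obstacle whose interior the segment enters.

Obstacle 1 [(15,6) (18,0) (22,2) (22,10)]:
  edge (15,6)–(18,0): clear
  edge (18,0)–(22,2): clear
  edge (22,2)–(22,10): clear
  edge (22,10)–(15,6): clear
  midpoint (19/2,33/2) outside
  → clear
Obstacle 2 [(0,3) (2,0) (8,0) (11,9) (1,8)]:
  edge (0,3)–(2,0): clear
  edge (2,0)–(8,0): clear
  edge (8,0)–(11,9): clear
  edge (11,9)–(1,8): clear
  edge (1,8)–(0,3): clear
  midpoint (19/2,33/2) outside
  → clear
Obstacle 3 [(13,15) (23,16) (20,23) (16,24)]:
  edge (13,15)–(23,16): clear
  edge (23,16)–(20,23): clear
  edge (20,23)–(16,24): clear
  edge (16,24)–(13,15): clear
  midpoint (19/2,33/2) outside
  → clear
Obstacle 4 [(1,13) (10,24) (1,24)]:
  edge (1,13)–(10,24): clear
  edge (10,24)–(1,24): clear
  edge (1,24)–(1,13): clear
  midpoint (19/2,33/2) outside
  → clear

FREE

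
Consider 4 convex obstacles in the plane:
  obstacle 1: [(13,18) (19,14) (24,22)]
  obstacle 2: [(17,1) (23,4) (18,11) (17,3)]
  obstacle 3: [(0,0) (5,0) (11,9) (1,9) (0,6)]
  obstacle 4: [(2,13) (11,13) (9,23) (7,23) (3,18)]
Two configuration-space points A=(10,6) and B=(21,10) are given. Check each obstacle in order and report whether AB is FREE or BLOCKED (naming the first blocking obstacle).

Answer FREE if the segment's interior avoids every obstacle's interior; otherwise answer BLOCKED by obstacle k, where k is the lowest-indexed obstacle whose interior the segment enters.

Obstacle 1 [(13,18) (19,14) (24,22)]:
  edge (13,18)–(19,14): clear
  edge (19,14)–(24,22): clear
  edge (24,22)–(13,18): clear
  midpoint (31/2,8) outside
  → clear
Obstacle 2 [(17,1) (23,4) (18,11) (17,3)]:
  edge (17,1)–(23,4): clear
  edge (23,4)–(18,11): crosses AB
  edge (18,11)–(17,3): crosses AB
  edge (17,3)–(17,1): clear
  → BLOCKED
Obstacle 3 [(0,0) (5,0) (11,9) (1,9) (0,6)]:
  edge (0,0)–(5,0): clear
  edge (5,0)–(11,9): clear
  edge (11,9)–(1,9): clear
  edge (1,9)–(0,6): clear
  edge (0,6)–(0,0): clear
  midpoint (31/2,8) outside
  → clear
Obstacle 4 [(2,13) (11,13) (9,23) (7,23) (3,18)]:
  edge (2,13)–(11,13): clear
  edge (11,13)–(9,23): clear
  edge (9,23)–(7,23): clear
  edge (7,23)–(3,18): clear
  edge (3,18)–(2,13): clear
  midpoint (31/2,8) outside
  → clear

BLOCKED by obstacle 2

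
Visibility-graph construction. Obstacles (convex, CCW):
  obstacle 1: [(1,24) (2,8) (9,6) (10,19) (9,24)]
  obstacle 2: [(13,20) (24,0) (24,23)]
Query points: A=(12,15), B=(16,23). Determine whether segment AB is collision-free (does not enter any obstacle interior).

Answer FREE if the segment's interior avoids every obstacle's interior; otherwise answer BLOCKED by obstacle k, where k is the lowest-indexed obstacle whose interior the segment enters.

BLOCKED by obstacle 2

Obstacle 1 [(1,24) (2,8) (9,6) (10,19) (9,24)]:
  edge (1,24)–(2,8): clear
  edge (2,8)–(9,6): clear
  edge (9,6)–(10,19): clear
  edge (10,19)–(9,24): clear
  edge (9,24)–(1,24): clear
  midpoint (14,19) outside
  → clear
Obstacle 2 [(13,20) (24,0) (24,23)]:
  edge (13,20)–(24,0): crosses AB
  edge (24,0)–(24,23): clear
  edge (24,23)–(13,20): crosses AB
  → BLOCKED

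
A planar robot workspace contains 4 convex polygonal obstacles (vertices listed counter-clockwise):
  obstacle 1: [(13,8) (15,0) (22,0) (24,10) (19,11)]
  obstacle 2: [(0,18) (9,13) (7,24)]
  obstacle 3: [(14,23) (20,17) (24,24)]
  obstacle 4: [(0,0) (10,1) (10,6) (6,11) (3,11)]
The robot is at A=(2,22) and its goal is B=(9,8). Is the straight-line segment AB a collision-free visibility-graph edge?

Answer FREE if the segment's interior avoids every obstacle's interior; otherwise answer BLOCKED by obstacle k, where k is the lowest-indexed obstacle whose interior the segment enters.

Obstacle 1 [(13,8) (15,0) (22,0) (24,10) (19,11)]:
  edge (13,8)–(15,0): clear
  edge (15,0)–(22,0): clear
  edge (22,0)–(24,10): clear
  edge (24,10)–(19,11): clear
  edge (19,11)–(13,8): clear
  midpoint (11/2,15) outside
  → clear
Obstacle 2 [(0,18) (9,13) (7,24)]:
  edge (0,18)–(9,13): crosses AB
  edge (9,13)–(7,24): clear
  edge (7,24)–(0,18): crosses AB
  → BLOCKED
Obstacle 3 [(14,23) (20,17) (24,24)]:
  edge (14,23)–(20,17): clear
  edge (20,17)–(24,24): clear
  edge (24,24)–(14,23): clear
  midpoint (11/2,15) outside
  → clear
Obstacle 4 [(0,0) (10,1) (10,6) (6,11) (3,11)]:
  edge (0,0)–(10,1): clear
  edge (10,1)–(10,6): clear
  edge (10,6)–(6,11): clear
  edge (6,11)–(3,11): clear
  edge (3,11)–(0,0): clear
  midpoint (11/2,15) outside
  → clear

BLOCKED by obstacle 2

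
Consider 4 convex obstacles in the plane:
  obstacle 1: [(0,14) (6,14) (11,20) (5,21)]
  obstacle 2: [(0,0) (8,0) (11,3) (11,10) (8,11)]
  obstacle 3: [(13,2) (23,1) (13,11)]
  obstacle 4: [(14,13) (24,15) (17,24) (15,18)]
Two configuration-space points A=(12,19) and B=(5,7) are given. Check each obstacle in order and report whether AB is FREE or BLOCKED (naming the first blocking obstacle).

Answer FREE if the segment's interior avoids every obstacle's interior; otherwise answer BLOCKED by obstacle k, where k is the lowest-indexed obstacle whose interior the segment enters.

Obstacle 1 [(0,14) (6,14) (11,20) (5,21)]:
  edge (0,14)–(6,14): clear
  edge (6,14)–(11,20): clear
  edge (11,20)–(5,21): clear
  edge (5,21)–(0,14): clear
  midpoint (17/2,13) outside
  → clear
Obstacle 2 [(0,0) (8,0) (11,3) (11,10) (8,11)]:
  edge (0,0)–(8,0): clear
  edge (8,0)–(11,3): clear
  edge (11,3)–(11,10): clear
  edge (11,10)–(8,11): clear
  edge (8,11)–(0,0): clear
  midpoint (17/2,13) outside
  → clear
Obstacle 3 [(13,2) (23,1) (13,11)]:
  edge (13,2)–(23,1): clear
  edge (23,1)–(13,11): clear
  edge (13,11)–(13,2): clear
  midpoint (17/2,13) outside
  → clear
Obstacle 4 [(14,13) (24,15) (17,24) (15,18)]:
  edge (14,13)–(24,15): clear
  edge (24,15)–(17,24): clear
  edge (17,24)–(15,18): clear
  edge (15,18)–(14,13): clear
  midpoint (17/2,13) outside
  → clear

FREE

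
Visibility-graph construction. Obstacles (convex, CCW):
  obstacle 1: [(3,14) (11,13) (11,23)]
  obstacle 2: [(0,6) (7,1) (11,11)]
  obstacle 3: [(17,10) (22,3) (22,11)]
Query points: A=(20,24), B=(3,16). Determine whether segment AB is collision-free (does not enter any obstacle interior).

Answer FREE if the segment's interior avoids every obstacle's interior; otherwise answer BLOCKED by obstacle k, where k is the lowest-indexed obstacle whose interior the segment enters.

BLOCKED by obstacle 1

Obstacle 1 [(3,14) (11,13) (11,23)]:
  edge (3,14)–(11,13): clear
  edge (11,13)–(11,23): crosses AB
  edge (11,23)–(3,14): crosses AB
  → BLOCKED
Obstacle 2 [(0,6) (7,1) (11,11)]:
  edge (0,6)–(7,1): clear
  edge (7,1)–(11,11): clear
  edge (11,11)–(0,6): clear
  midpoint (23/2,20) outside
  → clear
Obstacle 3 [(17,10) (22,3) (22,11)]:
  edge (17,10)–(22,3): clear
  edge (22,3)–(22,11): clear
  edge (22,11)–(17,10): clear
  midpoint (23/2,20) outside
  → clear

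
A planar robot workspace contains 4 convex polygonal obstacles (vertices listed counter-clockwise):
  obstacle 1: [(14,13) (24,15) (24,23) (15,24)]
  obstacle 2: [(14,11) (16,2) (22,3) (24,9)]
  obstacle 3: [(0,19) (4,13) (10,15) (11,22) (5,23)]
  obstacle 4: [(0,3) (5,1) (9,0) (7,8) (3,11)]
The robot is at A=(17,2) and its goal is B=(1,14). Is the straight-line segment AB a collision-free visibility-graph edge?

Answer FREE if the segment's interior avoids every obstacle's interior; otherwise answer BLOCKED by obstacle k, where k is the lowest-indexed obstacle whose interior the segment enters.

BLOCKED by obstacle 2

Obstacle 1 [(14,13) (24,15) (24,23) (15,24)]:
  edge (14,13)–(24,15): clear
  edge (24,15)–(24,23): clear
  edge (24,23)–(15,24): clear
  edge (15,24)–(14,13): clear
  midpoint (9,8) outside
  → clear
Obstacle 2 [(14,11) (16,2) (22,3) (24,9)]:
  edge (14,11)–(16,2): crosses AB
  edge (16,2)–(22,3): crosses AB
  edge (22,3)–(24,9): clear
  edge (24,9)–(14,11): clear
  → BLOCKED
Obstacle 3 [(0,19) (4,13) (10,15) (11,22) (5,23)]:
  edge (0,19)–(4,13): clear
  edge (4,13)–(10,15): clear
  edge (10,15)–(11,22): clear
  edge (11,22)–(5,23): clear
  edge (5,23)–(0,19): clear
  midpoint (9,8) outside
  → clear
Obstacle 4 [(0,3) (5,1) (9,0) (7,8) (3,11)]:
  edge (0,3)–(5,1): clear
  edge (5,1)–(9,0): clear
  edge (9,0)–(7,8): clear
  edge (7,8)–(3,11): clear
  edge (3,11)–(0,3): clear
  midpoint (9,8) outside
  → clear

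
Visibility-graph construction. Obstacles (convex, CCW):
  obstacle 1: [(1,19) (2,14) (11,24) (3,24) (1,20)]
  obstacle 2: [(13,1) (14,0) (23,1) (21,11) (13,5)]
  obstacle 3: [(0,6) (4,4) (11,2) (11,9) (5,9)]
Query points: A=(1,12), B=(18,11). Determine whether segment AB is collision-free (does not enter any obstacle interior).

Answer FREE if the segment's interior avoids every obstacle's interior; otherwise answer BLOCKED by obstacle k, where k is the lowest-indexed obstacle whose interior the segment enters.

FREE

Obstacle 1 [(1,19) (2,14) (11,24) (3,24) (1,20)]:
  edge (1,19)–(2,14): clear
  edge (2,14)–(11,24): clear
  edge (11,24)–(3,24): clear
  edge (3,24)–(1,20): clear
  edge (1,20)–(1,19): clear
  midpoint (19/2,23/2) outside
  → clear
Obstacle 2 [(13,1) (14,0) (23,1) (21,11) (13,5)]:
  edge (13,1)–(14,0): clear
  edge (14,0)–(23,1): clear
  edge (23,1)–(21,11): clear
  edge (21,11)–(13,5): clear
  edge (13,5)–(13,1): clear
  midpoint (19/2,23/2) outside
  → clear
Obstacle 3 [(0,6) (4,4) (11,2) (11,9) (5,9)]:
  edge (0,6)–(4,4): clear
  edge (4,4)–(11,2): clear
  edge (11,2)–(11,9): clear
  edge (11,9)–(5,9): clear
  edge (5,9)–(0,6): clear
  midpoint (19/2,23/2) outside
  → clear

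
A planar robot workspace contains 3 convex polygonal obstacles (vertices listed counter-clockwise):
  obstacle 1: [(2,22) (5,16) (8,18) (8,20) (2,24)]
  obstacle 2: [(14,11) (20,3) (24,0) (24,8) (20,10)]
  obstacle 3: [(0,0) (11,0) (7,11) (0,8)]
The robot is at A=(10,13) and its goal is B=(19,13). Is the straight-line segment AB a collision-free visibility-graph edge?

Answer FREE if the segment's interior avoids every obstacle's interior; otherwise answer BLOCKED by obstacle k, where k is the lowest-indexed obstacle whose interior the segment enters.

FREE

Obstacle 1 [(2,22) (5,16) (8,18) (8,20) (2,24)]:
  edge (2,22)–(5,16): clear
  edge (5,16)–(8,18): clear
  edge (8,18)–(8,20): clear
  edge (8,20)–(2,24): clear
  edge (2,24)–(2,22): clear
  midpoint (29/2,13) outside
  → clear
Obstacle 2 [(14,11) (20,3) (24,0) (24,8) (20,10)]:
  edge (14,11)–(20,3): clear
  edge (20,3)–(24,0): clear
  edge (24,0)–(24,8): clear
  edge (24,8)–(20,10): clear
  edge (20,10)–(14,11): clear
  midpoint (29/2,13) outside
  → clear
Obstacle 3 [(0,0) (11,0) (7,11) (0,8)]:
  edge (0,0)–(11,0): clear
  edge (11,0)–(7,11): clear
  edge (7,11)–(0,8): clear
  edge (0,8)–(0,0): clear
  midpoint (29/2,13) outside
  → clear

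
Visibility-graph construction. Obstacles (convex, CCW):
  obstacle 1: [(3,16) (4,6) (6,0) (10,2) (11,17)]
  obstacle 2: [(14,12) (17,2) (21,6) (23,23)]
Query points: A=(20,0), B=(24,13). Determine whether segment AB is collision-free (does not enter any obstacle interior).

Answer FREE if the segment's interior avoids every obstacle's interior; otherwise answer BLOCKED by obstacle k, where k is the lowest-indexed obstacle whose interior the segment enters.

Obstacle 1 [(3,16) (4,6) (6,0) (10,2) (11,17)]:
  edge (3,16)–(4,6): clear
  edge (4,6)–(6,0): clear
  edge (6,0)–(10,2): clear
  edge (10,2)–(11,17): clear
  edge (11,17)–(3,16): clear
  midpoint (22,13/2) outside
  → clear
Obstacle 2 [(14,12) (17,2) (21,6) (23,23)]:
  edge (14,12)–(17,2): clear
  edge (17,2)–(21,6): clear
  edge (21,6)–(23,23): clear
  edge (23,23)–(14,12): clear
  midpoint (22,13/2) outside
  → clear

FREE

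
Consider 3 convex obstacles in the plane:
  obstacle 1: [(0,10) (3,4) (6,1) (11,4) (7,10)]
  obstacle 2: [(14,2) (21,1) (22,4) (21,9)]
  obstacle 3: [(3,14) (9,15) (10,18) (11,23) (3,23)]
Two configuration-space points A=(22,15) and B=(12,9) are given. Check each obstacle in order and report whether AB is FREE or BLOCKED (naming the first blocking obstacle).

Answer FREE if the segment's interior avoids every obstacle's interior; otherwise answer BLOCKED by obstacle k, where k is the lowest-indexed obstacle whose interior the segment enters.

FREE

Obstacle 1 [(0,10) (3,4) (6,1) (11,4) (7,10)]:
  edge (0,10)–(3,4): clear
  edge (3,4)–(6,1): clear
  edge (6,1)–(11,4): clear
  edge (11,4)–(7,10): clear
  edge (7,10)–(0,10): clear
  midpoint (17,12) outside
  → clear
Obstacle 2 [(14,2) (21,1) (22,4) (21,9)]:
  edge (14,2)–(21,1): clear
  edge (21,1)–(22,4): clear
  edge (22,4)–(21,9): clear
  edge (21,9)–(14,2): clear
  midpoint (17,12) outside
  → clear
Obstacle 3 [(3,14) (9,15) (10,18) (11,23) (3,23)]:
  edge (3,14)–(9,15): clear
  edge (9,15)–(10,18): clear
  edge (10,18)–(11,23): clear
  edge (11,23)–(3,23): clear
  edge (3,23)–(3,14): clear
  midpoint (17,12) outside
  → clear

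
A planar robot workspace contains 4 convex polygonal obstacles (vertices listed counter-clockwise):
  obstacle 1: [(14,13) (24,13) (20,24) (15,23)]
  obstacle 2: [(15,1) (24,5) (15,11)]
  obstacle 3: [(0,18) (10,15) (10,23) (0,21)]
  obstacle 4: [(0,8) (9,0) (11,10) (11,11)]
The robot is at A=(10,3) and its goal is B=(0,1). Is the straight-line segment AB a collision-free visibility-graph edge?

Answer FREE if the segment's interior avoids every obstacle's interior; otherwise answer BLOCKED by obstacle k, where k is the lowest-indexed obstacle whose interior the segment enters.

Obstacle 1 [(14,13) (24,13) (20,24) (15,23)]:
  edge (14,13)–(24,13): clear
  edge (24,13)–(20,24): clear
  edge (20,24)–(15,23): clear
  edge (15,23)–(14,13): clear
  midpoint (5,2) outside
  → clear
Obstacle 2 [(15,1) (24,5) (15,11)]:
  edge (15,1)–(24,5): clear
  edge (24,5)–(15,11): clear
  edge (15,11)–(15,1): clear
  midpoint (5,2) outside
  → clear
Obstacle 3 [(0,18) (10,15) (10,23) (0,21)]:
  edge (0,18)–(10,15): clear
  edge (10,15)–(10,23): clear
  edge (10,23)–(0,21): clear
  edge (0,21)–(0,18): clear
  midpoint (5,2) outside
  → clear
Obstacle 4 [(0,8) (9,0) (11,10) (11,11)]:
  edge (0,8)–(9,0): crosses AB
  edge (9,0)–(11,10): crosses AB
  edge (11,10)–(11,11): clear
  edge (11,11)–(0,8): clear
  → BLOCKED

BLOCKED by obstacle 4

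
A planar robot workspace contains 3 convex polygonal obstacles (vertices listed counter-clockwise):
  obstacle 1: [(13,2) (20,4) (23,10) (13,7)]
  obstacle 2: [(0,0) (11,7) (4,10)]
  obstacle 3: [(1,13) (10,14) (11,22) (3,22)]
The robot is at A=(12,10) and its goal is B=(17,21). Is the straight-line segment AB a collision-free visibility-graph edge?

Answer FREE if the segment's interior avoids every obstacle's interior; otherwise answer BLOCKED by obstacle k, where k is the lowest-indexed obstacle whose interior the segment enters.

Obstacle 1 [(13,2) (20,4) (23,10) (13,7)]:
  edge (13,2)–(20,4): clear
  edge (20,4)–(23,10): clear
  edge (23,10)–(13,7): clear
  edge (13,7)–(13,2): clear
  midpoint (29/2,31/2) outside
  → clear
Obstacle 2 [(0,0) (11,7) (4,10)]:
  edge (0,0)–(11,7): clear
  edge (11,7)–(4,10): clear
  edge (4,10)–(0,0): clear
  midpoint (29/2,31/2) outside
  → clear
Obstacle 3 [(1,13) (10,14) (11,22) (3,22)]:
  edge (1,13)–(10,14): clear
  edge (10,14)–(11,22): clear
  edge (11,22)–(3,22): clear
  edge (3,22)–(1,13): clear
  midpoint (29/2,31/2) outside
  → clear

FREE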